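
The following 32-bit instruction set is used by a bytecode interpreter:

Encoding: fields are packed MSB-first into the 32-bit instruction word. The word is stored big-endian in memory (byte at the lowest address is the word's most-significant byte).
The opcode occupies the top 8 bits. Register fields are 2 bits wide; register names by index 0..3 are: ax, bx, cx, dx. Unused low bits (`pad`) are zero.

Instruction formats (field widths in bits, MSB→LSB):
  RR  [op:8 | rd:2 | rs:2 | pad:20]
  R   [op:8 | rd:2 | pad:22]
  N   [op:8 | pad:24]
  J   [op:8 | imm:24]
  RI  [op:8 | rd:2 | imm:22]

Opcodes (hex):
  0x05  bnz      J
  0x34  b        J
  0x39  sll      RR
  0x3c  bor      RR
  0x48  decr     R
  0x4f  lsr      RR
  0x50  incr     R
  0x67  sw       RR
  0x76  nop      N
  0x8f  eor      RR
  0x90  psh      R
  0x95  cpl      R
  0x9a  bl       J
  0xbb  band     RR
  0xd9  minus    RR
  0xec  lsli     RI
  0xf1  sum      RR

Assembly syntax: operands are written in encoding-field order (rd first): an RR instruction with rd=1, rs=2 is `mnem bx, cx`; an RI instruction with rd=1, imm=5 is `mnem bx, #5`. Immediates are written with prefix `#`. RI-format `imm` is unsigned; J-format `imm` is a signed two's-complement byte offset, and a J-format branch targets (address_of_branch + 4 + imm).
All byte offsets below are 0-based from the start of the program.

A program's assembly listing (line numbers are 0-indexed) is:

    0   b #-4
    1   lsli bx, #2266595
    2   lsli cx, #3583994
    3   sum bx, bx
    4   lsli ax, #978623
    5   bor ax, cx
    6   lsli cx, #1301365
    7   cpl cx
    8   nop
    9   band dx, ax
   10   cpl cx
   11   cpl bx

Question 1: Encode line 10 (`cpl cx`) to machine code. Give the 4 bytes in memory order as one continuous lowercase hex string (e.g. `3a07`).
95800000

line 10 (cpl): pack op=0x95:8|rd=2:2|pad=0:22 = 0x95800000; big→ 95 80 00 00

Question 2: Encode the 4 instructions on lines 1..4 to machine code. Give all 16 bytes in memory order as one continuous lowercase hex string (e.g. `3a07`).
line 1 (lsli): pack op=0xec:8|rd=1:2|imm=2266595:22 = 0xec6295e3; big→ ec 62 95 e3
line 2 (lsli): pack op=0xec:8|rd=2:2|imm=3583994:22 = 0xecb6affa; big→ ec b6 af fa
line 3 (sum): pack op=0xf1:8|rd=1:2|rs=1:2|pad=0:20 = 0xf1500000; big→ f1 50 00 00
line 4 (lsli): pack op=0xec:8|rd=0:2|imm=978623:22 = 0xec0eeebf; big→ ec 0e ee bf

ec6295e3ecb6affaf1500000ec0eeebf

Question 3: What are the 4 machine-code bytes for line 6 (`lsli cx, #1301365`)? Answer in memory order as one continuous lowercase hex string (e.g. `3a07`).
L6: lsli op=0xec:8|rd=2:2|imm=1301365:22 ⇒ 0xec93db75 ⇒ big ec 93 db 75

ec93db75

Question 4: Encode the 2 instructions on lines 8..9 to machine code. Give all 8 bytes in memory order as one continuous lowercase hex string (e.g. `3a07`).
8. nop fields op=0x76:8|pad=0:24 → word 76000000h → 76 00 00 00
9. band fields op=0xbb:8|rd=3:2|rs=0:2|pad=0:20 → word bbc00000h → bb c0 00 00

76000000bbc00000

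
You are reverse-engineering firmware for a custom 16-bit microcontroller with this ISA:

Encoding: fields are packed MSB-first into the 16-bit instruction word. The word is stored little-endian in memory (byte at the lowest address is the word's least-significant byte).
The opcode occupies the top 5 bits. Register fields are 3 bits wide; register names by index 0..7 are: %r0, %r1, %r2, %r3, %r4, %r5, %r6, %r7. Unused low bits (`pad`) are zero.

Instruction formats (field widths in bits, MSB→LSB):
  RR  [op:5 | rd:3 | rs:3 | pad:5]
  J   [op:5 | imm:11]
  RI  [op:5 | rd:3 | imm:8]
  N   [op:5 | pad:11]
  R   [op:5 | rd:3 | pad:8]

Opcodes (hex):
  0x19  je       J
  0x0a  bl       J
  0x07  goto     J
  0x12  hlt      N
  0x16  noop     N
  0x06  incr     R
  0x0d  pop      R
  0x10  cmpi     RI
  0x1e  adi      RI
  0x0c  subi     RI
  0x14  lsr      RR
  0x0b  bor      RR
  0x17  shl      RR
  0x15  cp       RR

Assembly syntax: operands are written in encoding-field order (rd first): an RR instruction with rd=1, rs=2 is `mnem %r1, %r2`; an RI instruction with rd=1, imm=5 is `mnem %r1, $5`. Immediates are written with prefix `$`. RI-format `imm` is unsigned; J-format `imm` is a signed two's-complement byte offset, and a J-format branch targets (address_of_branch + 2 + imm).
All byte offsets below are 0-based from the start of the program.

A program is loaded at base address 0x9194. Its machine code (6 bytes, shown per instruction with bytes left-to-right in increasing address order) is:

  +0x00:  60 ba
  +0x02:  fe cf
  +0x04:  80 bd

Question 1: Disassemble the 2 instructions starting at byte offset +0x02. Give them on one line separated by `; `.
[02] fe cf → 0xcffe
  op=0xcffe>>11=0x19 ⇒ je (J)
  [10:0] imm=2046 (s11→-2) = $-2
[04] 80 bd → 0xbd80
  op=0xbd80>>11=0x17 ⇒ shl (RR)
  [10:8] rd=5 = %r5
  [7:5] rs=4 = %r4

je $-2; shl %r5, %r4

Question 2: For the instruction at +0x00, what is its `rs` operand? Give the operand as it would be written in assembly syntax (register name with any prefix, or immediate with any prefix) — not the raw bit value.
+0x00: 60 ba ⇒ word 0xba60 (little)
  top 5b → 0x17 → shl [RR]
  [10:8] rd=2 = %r2
  [7:5] rs=3 = %r3

%r3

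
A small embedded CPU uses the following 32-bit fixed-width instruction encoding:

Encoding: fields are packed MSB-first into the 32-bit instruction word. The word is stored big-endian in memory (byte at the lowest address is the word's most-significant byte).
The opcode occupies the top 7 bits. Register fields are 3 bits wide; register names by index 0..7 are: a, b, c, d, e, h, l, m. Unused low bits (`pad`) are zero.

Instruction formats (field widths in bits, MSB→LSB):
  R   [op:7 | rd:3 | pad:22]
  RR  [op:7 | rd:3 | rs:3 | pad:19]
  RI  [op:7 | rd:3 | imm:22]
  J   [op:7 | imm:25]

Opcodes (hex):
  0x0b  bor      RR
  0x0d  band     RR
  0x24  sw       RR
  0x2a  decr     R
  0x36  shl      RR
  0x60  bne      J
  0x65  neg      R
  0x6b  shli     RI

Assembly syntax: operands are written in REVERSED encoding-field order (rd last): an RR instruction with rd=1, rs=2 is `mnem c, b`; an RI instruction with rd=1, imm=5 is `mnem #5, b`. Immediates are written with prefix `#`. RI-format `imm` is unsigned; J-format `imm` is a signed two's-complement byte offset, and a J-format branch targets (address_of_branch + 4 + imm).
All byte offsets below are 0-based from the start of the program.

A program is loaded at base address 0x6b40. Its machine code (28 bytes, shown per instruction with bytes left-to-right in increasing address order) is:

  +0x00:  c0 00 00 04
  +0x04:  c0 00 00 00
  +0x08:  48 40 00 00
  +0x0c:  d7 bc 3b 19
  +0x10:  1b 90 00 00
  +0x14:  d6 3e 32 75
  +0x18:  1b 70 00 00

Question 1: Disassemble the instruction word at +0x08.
[08] 48 40 00 00 → 0x48400000
  top 7b → 0x24 → sw [RR]
  rd@[24:22]=0x1 ⇒ b
  rs@[21:19]=0x0 ⇒ a

sw a, b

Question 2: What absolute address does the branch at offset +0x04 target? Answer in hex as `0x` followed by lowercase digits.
[04] c0 00 00 00 → 0xc0000000
  top 7b → 0x60 → bne [J]
  imm@[24:0]=0x0 ⇒ #0
  target = base 0x6b40 + off 0x04 + 4 + imm 0 = 0x6b48

0x6b48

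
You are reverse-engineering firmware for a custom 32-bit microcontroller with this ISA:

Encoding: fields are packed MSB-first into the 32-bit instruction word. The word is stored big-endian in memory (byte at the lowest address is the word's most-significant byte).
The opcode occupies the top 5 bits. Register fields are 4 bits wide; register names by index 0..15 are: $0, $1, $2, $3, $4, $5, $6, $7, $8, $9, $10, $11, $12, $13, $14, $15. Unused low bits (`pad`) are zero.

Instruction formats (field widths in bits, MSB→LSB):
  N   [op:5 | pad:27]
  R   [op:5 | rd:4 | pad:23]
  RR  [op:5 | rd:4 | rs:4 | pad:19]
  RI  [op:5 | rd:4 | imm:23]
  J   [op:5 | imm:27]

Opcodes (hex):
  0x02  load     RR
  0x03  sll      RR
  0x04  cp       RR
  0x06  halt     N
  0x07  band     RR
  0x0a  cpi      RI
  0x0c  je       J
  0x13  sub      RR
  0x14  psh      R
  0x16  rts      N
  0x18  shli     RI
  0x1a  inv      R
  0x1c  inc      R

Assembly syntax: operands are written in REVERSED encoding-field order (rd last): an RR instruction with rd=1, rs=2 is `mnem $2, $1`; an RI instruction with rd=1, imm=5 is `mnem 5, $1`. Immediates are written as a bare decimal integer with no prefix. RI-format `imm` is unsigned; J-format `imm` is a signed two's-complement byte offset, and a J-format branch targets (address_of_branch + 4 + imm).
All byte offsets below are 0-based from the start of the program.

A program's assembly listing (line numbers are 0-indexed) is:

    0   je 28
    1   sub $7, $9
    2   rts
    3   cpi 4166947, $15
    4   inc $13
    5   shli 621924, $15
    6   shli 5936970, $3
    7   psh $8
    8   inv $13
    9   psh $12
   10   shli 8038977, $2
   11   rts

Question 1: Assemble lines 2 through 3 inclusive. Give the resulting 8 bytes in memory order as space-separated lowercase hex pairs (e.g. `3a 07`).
b0 00 00 00 57 bf 95 23

line 2 (rts): pack op=0x16:5|pad=0:27 = 0xb0000000; big→ b0 00 00 00
line 3 (cpi): pack op=0xa:5|rd=15:4|imm=4166947:23 = 0x57bf9523; big→ 57 bf 95 23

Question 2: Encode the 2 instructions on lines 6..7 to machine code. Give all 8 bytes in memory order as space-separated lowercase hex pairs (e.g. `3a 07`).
line 6 (shli): pack op=0x18:5|rd=3:4|imm=5936970:23 = 0xc1da974a; big→ c1 da 97 4a
line 7 (psh): pack op=0x14:5|rd=8:4|pad=0:23 = 0xa4000000; big→ a4 00 00 00

c1 da 97 4a a4 00 00 00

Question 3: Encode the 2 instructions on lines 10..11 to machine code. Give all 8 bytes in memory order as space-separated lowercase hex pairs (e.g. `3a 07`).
line 10 (shli): pack op=0x18:5|rd=2:4|imm=8038977:23 = 0xc17aaa41; big→ c1 7a aa 41
line 11 (rts): pack op=0x16:5|pad=0:27 = 0xb0000000; big→ b0 00 00 00

c1 7a aa 41 b0 00 00 00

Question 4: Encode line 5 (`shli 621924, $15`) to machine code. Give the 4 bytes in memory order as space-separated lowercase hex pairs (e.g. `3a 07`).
L5: shli op=0x18:5|rd=15:4|imm=621924:23 ⇒ 0xc7897d64 ⇒ big c7 89 7d 64

c7 89 7d 64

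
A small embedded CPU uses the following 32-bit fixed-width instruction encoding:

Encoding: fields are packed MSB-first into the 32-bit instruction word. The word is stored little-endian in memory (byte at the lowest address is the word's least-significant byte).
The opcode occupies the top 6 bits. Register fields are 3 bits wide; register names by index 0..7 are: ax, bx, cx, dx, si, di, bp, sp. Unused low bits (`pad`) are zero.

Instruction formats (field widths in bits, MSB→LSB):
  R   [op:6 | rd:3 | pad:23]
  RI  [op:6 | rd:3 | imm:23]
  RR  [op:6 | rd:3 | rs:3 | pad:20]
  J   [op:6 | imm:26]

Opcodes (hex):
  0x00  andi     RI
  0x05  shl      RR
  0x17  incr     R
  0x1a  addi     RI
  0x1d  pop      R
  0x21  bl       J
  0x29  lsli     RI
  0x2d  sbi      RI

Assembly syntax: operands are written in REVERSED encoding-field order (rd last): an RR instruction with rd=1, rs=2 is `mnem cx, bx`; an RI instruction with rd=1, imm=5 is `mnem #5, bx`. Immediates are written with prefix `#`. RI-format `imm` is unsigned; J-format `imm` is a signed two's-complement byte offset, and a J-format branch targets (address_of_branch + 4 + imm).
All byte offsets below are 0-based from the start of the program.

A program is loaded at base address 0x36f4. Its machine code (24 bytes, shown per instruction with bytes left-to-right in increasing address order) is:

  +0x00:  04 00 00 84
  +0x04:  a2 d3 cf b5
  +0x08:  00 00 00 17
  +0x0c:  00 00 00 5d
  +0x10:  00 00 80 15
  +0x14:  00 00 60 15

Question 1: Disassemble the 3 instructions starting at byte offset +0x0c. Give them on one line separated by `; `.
incr cx; shl ax, dx; shl bp, cx

@+0c  little-endian(00 00 00 5d) = 0x5d000000
  op=0x5d000000>>26=0x17 ⇒ incr (R)
  [25:23] rd=2 = cx
@+10  little-endian(00 00 80 15) = 0x15800000
  op=0x15800000>>26=0x5 ⇒ shl (RR)
  [25:23] rd=3 = dx
  [22:20] rs=0 = ax
@+14  little-endian(00 00 60 15) = 0x15600000
  op=0x15600000>>26=0x5 ⇒ shl (RR)
  [25:23] rd=2 = cx
  [22:20] rs=6 = bp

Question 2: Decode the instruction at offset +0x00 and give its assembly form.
bl #4

[00] 04 00 00 84 → 0x84000004
  op=0x84000004>>26=0x21 ⇒ bl (J)
  [25:0] imm=4 = #4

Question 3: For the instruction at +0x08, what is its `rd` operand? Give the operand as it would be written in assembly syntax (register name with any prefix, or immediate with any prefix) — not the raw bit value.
bp

+0x08: 00 00 00 17 ⇒ word 0x17000000 (little)
  op=0x17000000>>26=0x5 ⇒ shl (RR)
  [25:23] rd=6 = bp
  [22:20] rs=0 = ax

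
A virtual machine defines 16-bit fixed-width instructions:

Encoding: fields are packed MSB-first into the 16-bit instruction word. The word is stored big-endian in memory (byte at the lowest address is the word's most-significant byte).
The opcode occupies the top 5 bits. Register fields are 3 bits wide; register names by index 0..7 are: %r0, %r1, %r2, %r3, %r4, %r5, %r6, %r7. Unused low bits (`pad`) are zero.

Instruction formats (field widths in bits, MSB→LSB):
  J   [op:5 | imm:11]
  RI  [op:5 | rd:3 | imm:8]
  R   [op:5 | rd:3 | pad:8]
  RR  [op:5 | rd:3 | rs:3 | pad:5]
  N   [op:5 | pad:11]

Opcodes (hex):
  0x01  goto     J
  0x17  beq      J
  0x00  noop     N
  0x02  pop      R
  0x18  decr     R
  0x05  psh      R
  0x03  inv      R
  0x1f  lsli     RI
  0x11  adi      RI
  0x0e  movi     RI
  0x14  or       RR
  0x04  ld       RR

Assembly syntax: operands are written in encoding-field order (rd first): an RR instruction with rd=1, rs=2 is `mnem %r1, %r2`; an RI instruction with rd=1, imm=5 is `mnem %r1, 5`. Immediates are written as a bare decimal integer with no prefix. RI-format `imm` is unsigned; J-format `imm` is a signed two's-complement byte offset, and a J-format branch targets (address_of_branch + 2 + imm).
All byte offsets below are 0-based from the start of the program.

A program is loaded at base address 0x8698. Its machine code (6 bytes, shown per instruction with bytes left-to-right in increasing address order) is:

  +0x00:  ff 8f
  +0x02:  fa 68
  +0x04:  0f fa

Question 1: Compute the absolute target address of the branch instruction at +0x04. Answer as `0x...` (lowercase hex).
@+04  big-endian(0f fa) = 0x0ffa
  opcode bits[15:11]=0x1: goto/J
  imm: (w>>0)&0x7ff=0x7fa (s11→-6) → -6
  target = base 0x8698 + off 0x04 + 2 + imm -6 = 0x8698

0x8698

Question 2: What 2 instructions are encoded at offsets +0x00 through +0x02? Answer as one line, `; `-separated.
lsli %r7, 143; lsli %r2, 104

+0x00: ff 8f ⇒ word 0xff8f (big)
  opcode bits[15:11]=0x1f: lsli/RI
  rd@[10:8]=0x7 ⇒ %r7
  imm@[7:0]=0x8f ⇒ 143
+0x02: fa 68 ⇒ word 0xfa68 (big)
  opcode bits[15:11]=0x1f: lsli/RI
  rd@[10:8]=0x2 ⇒ %r2
  imm@[7:0]=0x68 ⇒ 104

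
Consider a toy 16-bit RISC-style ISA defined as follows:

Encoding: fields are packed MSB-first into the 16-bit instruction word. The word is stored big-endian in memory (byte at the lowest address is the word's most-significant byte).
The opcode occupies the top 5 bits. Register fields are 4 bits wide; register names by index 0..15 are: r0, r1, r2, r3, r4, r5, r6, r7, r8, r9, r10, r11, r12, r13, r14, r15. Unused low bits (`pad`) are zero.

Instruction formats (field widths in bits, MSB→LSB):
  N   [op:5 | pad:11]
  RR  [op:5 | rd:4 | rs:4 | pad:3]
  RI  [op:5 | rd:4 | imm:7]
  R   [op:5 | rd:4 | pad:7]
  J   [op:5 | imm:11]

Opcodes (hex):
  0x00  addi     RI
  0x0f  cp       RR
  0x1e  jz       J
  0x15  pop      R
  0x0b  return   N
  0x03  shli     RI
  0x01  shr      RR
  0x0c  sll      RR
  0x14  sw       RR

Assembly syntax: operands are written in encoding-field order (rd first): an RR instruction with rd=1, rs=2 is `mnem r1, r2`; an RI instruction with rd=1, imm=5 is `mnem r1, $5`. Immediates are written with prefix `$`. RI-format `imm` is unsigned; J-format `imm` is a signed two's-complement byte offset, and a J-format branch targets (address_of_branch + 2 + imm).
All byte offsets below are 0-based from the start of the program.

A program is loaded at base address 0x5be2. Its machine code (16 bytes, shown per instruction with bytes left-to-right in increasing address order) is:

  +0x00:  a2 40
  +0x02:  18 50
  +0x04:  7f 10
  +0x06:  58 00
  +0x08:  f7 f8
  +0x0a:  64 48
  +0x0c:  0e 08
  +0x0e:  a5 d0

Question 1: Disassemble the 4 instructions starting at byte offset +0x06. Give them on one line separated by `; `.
@+06  big-endian(58 00) = 0x5800
  top 5b → 0xb → return [N]
@+08  big-endian(f7 f8) = 0xf7f8
  top 5b → 0x1e → jz [J]
  imm: (w>>0)&0x7ff=0x7f8 (s11→-8) → $-8
@+0a  big-endian(64 48) = 0x6448
  top 5b → 0xc → sll [RR]
  rd: (w>>7)&0xf=0x8 → r8
  rs: (w>>3)&0xf=0x9 → r9
@+0c  big-endian(0e 08) = 0x0e08
  top 5b → 0x1 → shr [RR]
  rd: (w>>7)&0xf=0xc → r12
  rs: (w>>3)&0xf=0x1 → r1

return; jz $-8; sll r8, r9; shr r12, r1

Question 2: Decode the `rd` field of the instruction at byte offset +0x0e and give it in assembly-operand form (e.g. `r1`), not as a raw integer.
[0e] a5 d0 → 0xa5d0
  top 5b → 0x14 → sw [RR]
  rd@[10:7]=0xb ⇒ r11
  rs@[6:3]=0xa ⇒ r10

r11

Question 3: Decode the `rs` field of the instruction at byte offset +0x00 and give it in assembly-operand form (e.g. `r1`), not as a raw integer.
+0x00: a2 40 ⇒ word 0xa240 (big)
  opcode bits[15:11]=0x14: sw/RR
  rd: (w>>7)&0xf=0x4 → r4
  rs: (w>>3)&0xf=0x8 → r8

r8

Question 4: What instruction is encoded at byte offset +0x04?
+0x04: 7f 10 ⇒ word 0x7f10 (big)
  opcode bits[15:11]=0xf: cp/RR
  rd@[10:7]=0xe ⇒ r14
  rs@[6:3]=0x2 ⇒ r2

cp r14, r2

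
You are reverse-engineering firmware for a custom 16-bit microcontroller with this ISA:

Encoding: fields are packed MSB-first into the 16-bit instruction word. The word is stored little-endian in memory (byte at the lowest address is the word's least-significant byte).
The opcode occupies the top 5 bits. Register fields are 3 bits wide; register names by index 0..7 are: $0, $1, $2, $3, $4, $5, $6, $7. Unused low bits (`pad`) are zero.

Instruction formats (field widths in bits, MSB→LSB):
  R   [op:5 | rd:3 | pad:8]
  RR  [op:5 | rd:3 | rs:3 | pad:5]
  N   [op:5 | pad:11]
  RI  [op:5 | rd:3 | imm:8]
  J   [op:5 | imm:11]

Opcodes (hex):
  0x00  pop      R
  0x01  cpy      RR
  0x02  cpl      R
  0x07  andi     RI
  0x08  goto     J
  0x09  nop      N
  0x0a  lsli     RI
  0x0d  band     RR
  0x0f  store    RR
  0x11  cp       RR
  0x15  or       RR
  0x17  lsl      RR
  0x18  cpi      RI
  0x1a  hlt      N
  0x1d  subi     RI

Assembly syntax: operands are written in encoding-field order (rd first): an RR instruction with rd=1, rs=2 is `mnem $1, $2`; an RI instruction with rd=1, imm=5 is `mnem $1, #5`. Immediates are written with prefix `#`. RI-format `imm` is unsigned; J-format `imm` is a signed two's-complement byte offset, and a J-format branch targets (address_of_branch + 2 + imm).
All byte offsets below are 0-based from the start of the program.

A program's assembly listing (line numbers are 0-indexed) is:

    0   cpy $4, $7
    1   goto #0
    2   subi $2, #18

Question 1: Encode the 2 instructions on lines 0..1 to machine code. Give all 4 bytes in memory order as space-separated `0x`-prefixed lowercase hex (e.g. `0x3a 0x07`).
0xe0 0x0c 0x00 0x40

L0: cpy op=0x1:5|rd=4:3|rs=7:3|pad=0:5 ⇒ 0x0ce0 ⇒ little e0 0c
L1: goto op=0x8:5|imm=0:11 ⇒ 0x4000 ⇒ little 00 40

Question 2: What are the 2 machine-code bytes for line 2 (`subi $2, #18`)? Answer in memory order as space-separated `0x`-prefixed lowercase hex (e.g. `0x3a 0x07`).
2. subi fields op=0x1d:5|rd=2:3|imm=18:8 → word ea12h → 12 ea

0x12 0xea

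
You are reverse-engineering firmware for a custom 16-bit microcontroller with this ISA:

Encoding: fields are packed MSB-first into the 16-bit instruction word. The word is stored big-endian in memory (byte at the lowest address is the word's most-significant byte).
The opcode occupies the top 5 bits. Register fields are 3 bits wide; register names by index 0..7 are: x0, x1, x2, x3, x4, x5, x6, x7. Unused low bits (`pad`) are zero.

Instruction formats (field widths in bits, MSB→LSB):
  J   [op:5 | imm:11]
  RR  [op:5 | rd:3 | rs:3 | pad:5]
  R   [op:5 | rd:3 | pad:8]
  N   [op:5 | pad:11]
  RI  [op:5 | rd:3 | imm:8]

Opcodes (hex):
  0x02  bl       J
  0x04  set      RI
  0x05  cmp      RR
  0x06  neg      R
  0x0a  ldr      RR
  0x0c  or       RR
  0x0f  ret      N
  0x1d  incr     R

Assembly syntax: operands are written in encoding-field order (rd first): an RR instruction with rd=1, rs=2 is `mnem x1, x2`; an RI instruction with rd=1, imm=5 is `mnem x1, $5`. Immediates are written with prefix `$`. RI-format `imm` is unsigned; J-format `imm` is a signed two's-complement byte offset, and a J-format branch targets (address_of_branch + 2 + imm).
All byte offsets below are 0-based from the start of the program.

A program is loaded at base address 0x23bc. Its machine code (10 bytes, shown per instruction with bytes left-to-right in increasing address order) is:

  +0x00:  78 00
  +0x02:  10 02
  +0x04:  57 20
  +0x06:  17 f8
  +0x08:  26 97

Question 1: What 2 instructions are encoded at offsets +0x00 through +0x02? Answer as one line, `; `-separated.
@+00  big-endian(78 00) = 0x7800
  top 5b → 0xf → ret [N]
@+02  big-endian(10 02) = 0x1002
  top 5b → 0x2 → bl [J]
  [10:0] imm=2 = $2

ret; bl $2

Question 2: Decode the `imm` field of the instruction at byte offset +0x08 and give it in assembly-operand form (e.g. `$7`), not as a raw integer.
off 0x08: read 26 97 as big → 0x2697
  opcode bits[15:11]=0x4: set/RI
  rd@[10:8]=0x6 ⇒ x6
  imm@[7:0]=0x97 ⇒ $151

$151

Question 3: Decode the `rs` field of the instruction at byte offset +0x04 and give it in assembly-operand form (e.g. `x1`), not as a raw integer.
x1

[04] 57 20 → 0x5720
  opcode bits[15:11]=0xa: ldr/RR
  rd@[10:8]=0x7 ⇒ x7
  rs@[7:5]=0x1 ⇒ x1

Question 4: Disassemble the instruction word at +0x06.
off 0x06: read 17 f8 as big → 0x17f8
  opcode bits[15:11]=0x2: bl/J
  imm: (w>>0)&0x7ff=0x7f8 (s11→-8) → $-8

bl $-8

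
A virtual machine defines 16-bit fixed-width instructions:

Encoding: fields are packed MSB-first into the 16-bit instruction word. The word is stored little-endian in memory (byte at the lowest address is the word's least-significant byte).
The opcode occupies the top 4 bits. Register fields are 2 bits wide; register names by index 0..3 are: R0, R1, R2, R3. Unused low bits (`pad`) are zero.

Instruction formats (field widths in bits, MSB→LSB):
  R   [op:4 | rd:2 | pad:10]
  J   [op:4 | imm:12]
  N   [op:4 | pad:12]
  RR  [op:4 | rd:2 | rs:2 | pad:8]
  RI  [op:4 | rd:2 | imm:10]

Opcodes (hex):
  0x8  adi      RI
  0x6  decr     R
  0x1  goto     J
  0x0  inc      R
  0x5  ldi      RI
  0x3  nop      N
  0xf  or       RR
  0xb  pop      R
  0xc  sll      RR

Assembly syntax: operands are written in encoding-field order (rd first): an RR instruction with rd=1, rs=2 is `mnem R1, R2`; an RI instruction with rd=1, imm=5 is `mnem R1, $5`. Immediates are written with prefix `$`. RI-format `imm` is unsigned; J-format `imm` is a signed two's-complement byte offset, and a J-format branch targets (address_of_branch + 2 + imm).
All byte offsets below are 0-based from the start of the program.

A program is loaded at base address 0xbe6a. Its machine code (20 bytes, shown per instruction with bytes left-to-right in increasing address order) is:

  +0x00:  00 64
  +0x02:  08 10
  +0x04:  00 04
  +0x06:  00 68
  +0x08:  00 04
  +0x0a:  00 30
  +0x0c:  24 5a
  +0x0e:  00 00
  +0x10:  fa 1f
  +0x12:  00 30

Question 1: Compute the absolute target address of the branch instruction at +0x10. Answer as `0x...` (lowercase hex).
off 0x10: read fa 1f as little → 0x1ffa
  opcode bits[15:12]=0x1: goto/J
  [11:0] imm=4090 (s12→-6) = $-6
  target = base 0xbe6a + off 0x10 + 2 + imm -6 = 0xbe76

0xbe76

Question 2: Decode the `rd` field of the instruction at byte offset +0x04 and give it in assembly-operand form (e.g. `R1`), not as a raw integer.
@+04  little-endian(00 04) = 0x0400
  top 4b → 0x0 → inc [R]
  rd@[11:10]=0x1 ⇒ R1

R1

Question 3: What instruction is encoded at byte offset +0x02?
goto $8

off 0x02: read 08 10 as little → 0x1008
  opcode bits[15:12]=0x1: goto/J
  [11:0] imm=8 = $8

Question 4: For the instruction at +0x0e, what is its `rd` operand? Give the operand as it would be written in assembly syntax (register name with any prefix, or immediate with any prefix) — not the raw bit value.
R0

@+0e  little-endian(00 00) = 0x0000
  top 4b → 0x0 → inc [R]
  [11:10] rd=0 = R0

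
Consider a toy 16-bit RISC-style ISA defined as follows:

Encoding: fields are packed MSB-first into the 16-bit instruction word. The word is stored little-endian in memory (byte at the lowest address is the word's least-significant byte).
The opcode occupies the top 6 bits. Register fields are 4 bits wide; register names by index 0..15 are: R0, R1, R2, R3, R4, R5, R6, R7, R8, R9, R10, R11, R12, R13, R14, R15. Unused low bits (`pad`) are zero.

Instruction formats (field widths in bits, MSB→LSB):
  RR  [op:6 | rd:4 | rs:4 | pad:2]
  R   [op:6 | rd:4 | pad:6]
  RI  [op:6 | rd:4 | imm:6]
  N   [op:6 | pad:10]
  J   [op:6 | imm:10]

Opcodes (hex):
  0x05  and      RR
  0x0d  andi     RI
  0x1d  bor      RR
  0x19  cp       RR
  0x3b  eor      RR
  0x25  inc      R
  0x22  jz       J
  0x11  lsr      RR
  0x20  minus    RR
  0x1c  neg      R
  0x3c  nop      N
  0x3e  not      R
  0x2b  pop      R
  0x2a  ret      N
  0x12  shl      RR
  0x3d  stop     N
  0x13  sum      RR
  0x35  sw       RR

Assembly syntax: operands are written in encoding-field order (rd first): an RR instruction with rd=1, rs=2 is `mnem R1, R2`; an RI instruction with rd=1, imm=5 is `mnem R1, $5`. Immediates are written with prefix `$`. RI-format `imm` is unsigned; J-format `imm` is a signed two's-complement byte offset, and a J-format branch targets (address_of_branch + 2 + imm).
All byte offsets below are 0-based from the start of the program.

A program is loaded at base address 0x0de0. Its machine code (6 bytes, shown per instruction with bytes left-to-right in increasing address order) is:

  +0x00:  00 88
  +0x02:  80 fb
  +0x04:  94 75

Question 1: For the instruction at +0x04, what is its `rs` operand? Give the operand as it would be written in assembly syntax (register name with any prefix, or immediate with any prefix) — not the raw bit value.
R5

off 0x04: read 94 75 as little → 0x7594
  op=0x7594>>10=0x1d ⇒ bor (RR)
  [9:6] rd=6 = R6
  [5:2] rs=5 = R5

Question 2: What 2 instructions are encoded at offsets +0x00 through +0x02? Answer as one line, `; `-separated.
jz $0; not R14

+0x00: 00 88 ⇒ word 0x8800 (little)
  top 6b → 0x22 → jz [J]
  imm@[9:0]=0x0 ⇒ $0
+0x02: 80 fb ⇒ word 0xfb80 (little)
  top 6b → 0x3e → not [R]
  rd@[9:6]=0xe ⇒ R14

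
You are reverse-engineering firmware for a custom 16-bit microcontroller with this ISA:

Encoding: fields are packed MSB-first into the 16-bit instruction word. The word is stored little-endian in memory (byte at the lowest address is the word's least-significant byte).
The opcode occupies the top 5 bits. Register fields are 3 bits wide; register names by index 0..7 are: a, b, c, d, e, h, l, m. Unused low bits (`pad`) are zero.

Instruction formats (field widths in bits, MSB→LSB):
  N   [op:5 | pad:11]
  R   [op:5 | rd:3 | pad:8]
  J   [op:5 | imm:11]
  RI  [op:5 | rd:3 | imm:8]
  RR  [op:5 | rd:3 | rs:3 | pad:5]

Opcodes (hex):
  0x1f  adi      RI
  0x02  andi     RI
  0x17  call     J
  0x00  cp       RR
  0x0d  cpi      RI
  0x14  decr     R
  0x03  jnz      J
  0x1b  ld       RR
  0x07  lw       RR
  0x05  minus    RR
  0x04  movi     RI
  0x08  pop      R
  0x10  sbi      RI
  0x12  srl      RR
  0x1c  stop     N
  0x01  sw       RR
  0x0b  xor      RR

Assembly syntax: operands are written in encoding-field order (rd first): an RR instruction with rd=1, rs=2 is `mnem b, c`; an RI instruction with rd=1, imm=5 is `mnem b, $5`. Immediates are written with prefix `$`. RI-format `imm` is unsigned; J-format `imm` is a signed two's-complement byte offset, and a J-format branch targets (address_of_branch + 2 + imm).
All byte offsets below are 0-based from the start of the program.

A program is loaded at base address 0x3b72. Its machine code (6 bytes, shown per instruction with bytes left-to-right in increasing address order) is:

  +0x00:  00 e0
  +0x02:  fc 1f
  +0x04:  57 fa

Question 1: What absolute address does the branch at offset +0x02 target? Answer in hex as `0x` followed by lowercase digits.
@+02  little-endian(fc 1f) = 0x1ffc
  opcode bits[15:11]=0x3: jnz/J
  imm@[10:0]=0x7fc (s11→-4) ⇒ $-4
  target = base 0x3b72 + off 0x02 + 2 + imm -4 = 0x3b72

0x3b72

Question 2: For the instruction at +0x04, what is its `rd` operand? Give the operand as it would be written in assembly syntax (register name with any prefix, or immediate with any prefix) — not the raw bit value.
off 0x04: read 57 fa as little → 0xfa57
  top 5b → 0x1f → adi [RI]
  rd: (w>>8)&0x7=0x2 → c
  imm: (w>>0)&0xff=0x57 → $87

c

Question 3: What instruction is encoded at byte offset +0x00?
stop

[00] 00 e0 → 0xe000
  top 5b → 0x1c → stop [N]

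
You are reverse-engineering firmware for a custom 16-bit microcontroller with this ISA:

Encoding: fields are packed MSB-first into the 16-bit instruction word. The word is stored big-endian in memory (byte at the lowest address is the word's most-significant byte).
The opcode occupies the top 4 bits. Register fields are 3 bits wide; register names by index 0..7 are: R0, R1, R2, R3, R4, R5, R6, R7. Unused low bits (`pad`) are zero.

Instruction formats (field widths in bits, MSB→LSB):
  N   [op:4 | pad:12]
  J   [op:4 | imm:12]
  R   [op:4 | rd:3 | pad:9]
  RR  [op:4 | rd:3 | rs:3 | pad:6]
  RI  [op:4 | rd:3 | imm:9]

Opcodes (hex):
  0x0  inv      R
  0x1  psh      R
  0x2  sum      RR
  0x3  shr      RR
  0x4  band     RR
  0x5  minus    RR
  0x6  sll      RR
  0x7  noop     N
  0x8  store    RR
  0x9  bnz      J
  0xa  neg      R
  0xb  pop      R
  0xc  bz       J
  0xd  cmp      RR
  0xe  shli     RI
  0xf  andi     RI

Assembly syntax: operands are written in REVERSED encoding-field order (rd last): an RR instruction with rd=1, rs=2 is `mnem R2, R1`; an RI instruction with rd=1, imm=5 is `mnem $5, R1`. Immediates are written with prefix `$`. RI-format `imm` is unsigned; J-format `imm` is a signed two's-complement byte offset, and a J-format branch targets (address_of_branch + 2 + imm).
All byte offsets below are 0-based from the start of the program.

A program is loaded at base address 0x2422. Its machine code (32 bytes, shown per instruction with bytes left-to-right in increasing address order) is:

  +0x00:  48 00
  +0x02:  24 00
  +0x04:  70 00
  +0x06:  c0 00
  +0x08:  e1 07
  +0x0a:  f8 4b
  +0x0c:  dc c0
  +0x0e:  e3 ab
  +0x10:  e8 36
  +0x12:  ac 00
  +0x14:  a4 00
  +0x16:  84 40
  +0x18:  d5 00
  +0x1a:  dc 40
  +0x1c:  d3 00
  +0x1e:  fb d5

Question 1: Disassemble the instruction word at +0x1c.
cmp R4, R1

off 0x1c: read d3 00 as big → 0xd300
  op=0xd300>>12=0xd ⇒ cmp (RR)
  [11:9] rd=1 = R1
  [8:6] rs=4 = R4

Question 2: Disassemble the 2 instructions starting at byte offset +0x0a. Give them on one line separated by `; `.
+0x0a: f8 4b ⇒ word 0xf84b (big)
  top 4b → 0xf → andi [RI]
  rd@[11:9]=0x4 ⇒ R4
  imm@[8:0]=0x4b ⇒ $75
+0x0c: dc c0 ⇒ word 0xdcc0 (big)
  top 4b → 0xd → cmp [RR]
  rd@[11:9]=0x6 ⇒ R6
  rs@[8:6]=0x3 ⇒ R3

andi $75, R4; cmp R3, R6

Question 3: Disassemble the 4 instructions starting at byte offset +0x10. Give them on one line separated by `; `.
shli $54, R4; neg R6; neg R2; store R1, R2

off 0x10: read e8 36 as big → 0xe836
  op=0xe836>>12=0xe ⇒ shli (RI)
  rd: (w>>9)&0x7=0x4 → R4
  imm: (w>>0)&0x1ff=0x36 → $54
off 0x12: read ac 00 as big → 0xac00
  op=0xac00>>12=0xa ⇒ neg (R)
  rd: (w>>9)&0x7=0x6 → R6
off 0x14: read a4 00 as big → 0xa400
  op=0xa400>>12=0xa ⇒ neg (R)
  rd: (w>>9)&0x7=0x2 → R2
off 0x16: read 84 40 as big → 0x8440
  op=0x8440>>12=0x8 ⇒ store (RR)
  rd: (w>>9)&0x7=0x2 → R2
  rs: (w>>6)&0x7=0x1 → R1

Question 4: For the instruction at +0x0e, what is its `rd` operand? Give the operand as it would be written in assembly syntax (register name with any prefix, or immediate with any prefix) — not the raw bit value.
+0x0e: e3 ab ⇒ word 0xe3ab (big)
  top 4b → 0xe → shli [RI]
  rd: (w>>9)&0x7=0x1 → R1
  imm: (w>>0)&0x1ff=0x1ab → $427

R1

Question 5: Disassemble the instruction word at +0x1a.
+0x1a: dc 40 ⇒ word 0xdc40 (big)
  top 4b → 0xd → cmp [RR]
  [11:9] rd=6 = R6
  [8:6] rs=1 = R1

cmp R1, R6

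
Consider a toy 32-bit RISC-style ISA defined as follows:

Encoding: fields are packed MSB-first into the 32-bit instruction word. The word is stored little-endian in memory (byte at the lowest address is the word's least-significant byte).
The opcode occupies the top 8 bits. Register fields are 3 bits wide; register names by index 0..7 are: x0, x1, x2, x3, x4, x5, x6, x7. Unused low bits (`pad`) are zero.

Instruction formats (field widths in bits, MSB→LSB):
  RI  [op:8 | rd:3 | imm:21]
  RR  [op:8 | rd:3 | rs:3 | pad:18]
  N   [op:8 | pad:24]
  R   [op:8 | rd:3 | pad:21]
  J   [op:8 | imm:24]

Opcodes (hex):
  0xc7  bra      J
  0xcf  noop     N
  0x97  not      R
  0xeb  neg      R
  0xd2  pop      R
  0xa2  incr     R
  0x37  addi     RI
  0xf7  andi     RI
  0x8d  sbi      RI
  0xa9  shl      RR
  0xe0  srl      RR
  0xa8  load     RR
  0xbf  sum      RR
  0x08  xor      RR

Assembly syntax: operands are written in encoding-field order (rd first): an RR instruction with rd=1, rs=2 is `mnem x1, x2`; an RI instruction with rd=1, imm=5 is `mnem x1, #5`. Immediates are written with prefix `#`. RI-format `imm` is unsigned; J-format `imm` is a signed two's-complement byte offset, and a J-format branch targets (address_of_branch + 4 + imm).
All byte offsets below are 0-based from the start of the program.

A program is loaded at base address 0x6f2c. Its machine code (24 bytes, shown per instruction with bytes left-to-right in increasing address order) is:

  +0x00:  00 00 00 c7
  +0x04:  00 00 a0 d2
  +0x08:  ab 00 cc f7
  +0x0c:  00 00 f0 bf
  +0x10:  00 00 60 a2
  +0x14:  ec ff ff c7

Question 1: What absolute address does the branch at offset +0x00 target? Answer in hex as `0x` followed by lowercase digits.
0x6f30

+0x00: 00 00 00 c7 ⇒ word 0xc7000000 (little)
  op=0xc7000000>>24=0xc7 ⇒ bra (J)
  imm: (w>>0)&0xffffff=0x0 → #0
  target = base 0x6f2c + off 0x00 + 4 + imm 0 = 0x6f30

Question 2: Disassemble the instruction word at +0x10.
@+10  little-endian(00 00 60 a2) = 0xa2600000
  top 8b → 0xa2 → incr [R]
  rd: (w>>21)&0x7=0x3 → x3

incr x3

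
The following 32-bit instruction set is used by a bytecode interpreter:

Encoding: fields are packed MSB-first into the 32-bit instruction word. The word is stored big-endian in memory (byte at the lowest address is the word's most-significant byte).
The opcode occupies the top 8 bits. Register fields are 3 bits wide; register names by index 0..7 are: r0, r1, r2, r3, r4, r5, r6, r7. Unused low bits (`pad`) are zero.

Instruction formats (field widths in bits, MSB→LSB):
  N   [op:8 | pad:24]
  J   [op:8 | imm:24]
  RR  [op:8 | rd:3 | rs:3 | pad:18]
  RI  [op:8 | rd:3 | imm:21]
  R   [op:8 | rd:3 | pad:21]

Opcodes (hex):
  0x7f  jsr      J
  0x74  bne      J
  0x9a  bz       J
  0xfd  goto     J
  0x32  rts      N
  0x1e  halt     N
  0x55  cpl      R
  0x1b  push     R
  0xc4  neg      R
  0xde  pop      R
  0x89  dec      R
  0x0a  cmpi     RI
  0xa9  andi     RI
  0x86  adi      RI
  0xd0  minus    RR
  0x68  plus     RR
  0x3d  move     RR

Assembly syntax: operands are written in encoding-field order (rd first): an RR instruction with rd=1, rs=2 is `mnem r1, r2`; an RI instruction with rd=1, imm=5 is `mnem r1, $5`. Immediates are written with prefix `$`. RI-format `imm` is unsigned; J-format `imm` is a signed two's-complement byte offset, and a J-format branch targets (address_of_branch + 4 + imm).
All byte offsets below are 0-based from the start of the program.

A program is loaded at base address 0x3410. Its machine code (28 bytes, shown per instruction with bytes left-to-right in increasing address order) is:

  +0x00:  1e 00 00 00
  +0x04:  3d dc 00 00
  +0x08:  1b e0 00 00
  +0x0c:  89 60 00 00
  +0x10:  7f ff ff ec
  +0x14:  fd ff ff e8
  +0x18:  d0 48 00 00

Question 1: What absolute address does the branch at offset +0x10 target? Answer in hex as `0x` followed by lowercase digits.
off 0x10: read 7f ff ff ec as big → 0x7fffffec
  op=0x7fffffec>>24=0x7f ⇒ jsr (J)
  [23:0] imm=16777196 (s24→-20) = $-20
  target = base 0x3410 + off 0x10 + 4 + imm -20 = 0x3410

0x3410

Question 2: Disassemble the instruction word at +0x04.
off 0x04: read 3d dc 00 00 as big → 0x3ddc0000
  opcode bits[31:24]=0x3d: move/RR
  rd: (w>>21)&0x7=0x6 → r6
  rs: (w>>18)&0x7=0x7 → r7

move r6, r7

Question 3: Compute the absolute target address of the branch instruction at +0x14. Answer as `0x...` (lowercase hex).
+0x14: fd ff ff e8 ⇒ word 0xfdffffe8 (big)
  top 8b → 0xfd → goto [J]
  imm@[23:0]=0xffffe8 (s24→-24) ⇒ $-24
  target = base 0x3410 + off 0x14 + 4 + imm -24 = 0x3410

0x3410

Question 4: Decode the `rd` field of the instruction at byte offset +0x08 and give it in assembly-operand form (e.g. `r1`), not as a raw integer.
r7

@+08  big-endian(1b e0 00 00) = 0x1be00000
  top 8b → 0x1b → push [R]
  [23:21] rd=7 = r7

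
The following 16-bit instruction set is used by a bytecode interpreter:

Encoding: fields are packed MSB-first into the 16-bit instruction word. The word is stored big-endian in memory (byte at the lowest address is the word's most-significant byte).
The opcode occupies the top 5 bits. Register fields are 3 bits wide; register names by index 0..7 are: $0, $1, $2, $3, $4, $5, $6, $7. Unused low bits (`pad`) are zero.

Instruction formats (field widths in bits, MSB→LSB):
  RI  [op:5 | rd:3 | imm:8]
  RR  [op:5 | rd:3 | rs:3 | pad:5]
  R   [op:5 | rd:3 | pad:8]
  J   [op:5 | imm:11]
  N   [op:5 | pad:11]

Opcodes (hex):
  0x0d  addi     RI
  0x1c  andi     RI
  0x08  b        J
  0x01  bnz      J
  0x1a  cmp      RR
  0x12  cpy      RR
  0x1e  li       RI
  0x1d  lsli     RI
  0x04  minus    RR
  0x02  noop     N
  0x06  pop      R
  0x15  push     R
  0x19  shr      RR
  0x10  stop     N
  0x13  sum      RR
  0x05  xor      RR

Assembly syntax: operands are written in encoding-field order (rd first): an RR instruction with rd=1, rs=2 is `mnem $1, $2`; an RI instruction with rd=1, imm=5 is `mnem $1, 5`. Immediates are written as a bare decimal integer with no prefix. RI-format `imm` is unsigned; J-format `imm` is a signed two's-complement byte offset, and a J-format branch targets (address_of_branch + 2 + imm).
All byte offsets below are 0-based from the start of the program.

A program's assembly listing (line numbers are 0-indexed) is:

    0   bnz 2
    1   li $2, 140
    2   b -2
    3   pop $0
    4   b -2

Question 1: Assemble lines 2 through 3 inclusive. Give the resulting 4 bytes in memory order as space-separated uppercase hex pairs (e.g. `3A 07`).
47 FE 30 00

line 2 (b): pack op=0x8:5|imm=-2:11 = 0x47fe; big→ 47 fe
line 3 (pop): pack op=0x6:5|rd=0:3|pad=0:8 = 0x3000; big→ 30 00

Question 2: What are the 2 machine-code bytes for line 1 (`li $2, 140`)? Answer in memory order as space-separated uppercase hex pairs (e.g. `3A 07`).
F2 8C

1. li fields op=0x1e:5|rd=2:3|imm=140:8 → word f28ch → f2 8c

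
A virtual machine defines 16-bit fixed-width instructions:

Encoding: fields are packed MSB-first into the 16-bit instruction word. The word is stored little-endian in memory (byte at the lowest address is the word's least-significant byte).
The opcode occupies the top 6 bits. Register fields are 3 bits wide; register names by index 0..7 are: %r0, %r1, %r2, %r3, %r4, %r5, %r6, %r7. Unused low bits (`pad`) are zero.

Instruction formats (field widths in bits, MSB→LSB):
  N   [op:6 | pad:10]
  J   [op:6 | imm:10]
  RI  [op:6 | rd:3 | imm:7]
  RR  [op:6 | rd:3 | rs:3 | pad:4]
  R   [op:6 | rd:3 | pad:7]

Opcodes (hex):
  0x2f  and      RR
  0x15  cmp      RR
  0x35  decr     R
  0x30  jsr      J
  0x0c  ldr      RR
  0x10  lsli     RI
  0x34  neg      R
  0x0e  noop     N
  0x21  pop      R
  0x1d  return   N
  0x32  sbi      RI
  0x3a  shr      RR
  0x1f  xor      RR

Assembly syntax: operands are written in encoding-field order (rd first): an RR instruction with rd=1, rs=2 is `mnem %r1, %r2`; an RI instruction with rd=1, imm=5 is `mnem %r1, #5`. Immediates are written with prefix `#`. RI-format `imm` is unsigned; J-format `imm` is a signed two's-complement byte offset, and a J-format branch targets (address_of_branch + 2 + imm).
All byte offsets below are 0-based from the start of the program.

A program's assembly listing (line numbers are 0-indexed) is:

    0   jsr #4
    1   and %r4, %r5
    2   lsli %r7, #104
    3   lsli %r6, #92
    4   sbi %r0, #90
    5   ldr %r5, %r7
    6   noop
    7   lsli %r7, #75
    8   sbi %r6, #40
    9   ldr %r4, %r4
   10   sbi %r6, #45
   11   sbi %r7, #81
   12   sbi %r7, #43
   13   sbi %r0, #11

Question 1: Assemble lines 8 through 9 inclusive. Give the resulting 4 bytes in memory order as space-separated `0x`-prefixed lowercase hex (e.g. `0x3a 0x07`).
0x28 0xcb 0x40 0x32

L8: sbi op=0x32:6|rd=6:3|imm=40:7 ⇒ 0xcb28 ⇒ little 28 cb
L9: ldr op=0xc:6|rd=4:3|rs=4:3|pad=0:4 ⇒ 0x3240 ⇒ little 40 32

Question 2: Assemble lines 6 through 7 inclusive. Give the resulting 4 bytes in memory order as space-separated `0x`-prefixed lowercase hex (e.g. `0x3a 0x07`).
0x00 0x38 0xcb 0x43

L6: noop op=0xe:6|pad=0:10 ⇒ 0x3800 ⇒ little 00 38
L7: lsli op=0x10:6|rd=7:3|imm=75:7 ⇒ 0x43cb ⇒ little cb 43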